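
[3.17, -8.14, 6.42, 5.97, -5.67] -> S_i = Random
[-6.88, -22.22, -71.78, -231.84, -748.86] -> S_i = -6.88*3.23^i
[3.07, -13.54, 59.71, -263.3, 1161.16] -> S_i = 3.07*(-4.41)^i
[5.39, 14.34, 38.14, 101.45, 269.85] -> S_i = 5.39*2.66^i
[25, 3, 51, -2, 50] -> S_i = Random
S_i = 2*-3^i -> [2, -6, 18, -54, 162]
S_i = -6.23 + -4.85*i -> [-6.23, -11.08, -15.93, -20.78, -25.63]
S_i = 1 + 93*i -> [1, 94, 187, 280, 373]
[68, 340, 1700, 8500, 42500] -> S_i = 68*5^i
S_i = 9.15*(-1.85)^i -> [9.15, -16.93, 31.32, -57.93, 107.18]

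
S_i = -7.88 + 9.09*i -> [-7.88, 1.21, 10.3, 19.39, 28.48]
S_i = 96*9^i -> [96, 864, 7776, 69984, 629856]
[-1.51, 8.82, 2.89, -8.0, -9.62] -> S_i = Random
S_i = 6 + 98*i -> [6, 104, 202, 300, 398]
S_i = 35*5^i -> [35, 175, 875, 4375, 21875]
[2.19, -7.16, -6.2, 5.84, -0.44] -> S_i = Random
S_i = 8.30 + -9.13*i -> [8.3, -0.83, -9.96, -19.09, -28.22]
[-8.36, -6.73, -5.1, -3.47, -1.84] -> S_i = -8.36 + 1.63*i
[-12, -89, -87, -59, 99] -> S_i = Random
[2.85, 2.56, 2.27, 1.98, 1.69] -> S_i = 2.85 + -0.29*i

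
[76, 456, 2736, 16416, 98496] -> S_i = 76*6^i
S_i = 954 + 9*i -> [954, 963, 972, 981, 990]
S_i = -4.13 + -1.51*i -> [-4.13, -5.64, -7.15, -8.66, -10.17]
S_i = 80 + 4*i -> [80, 84, 88, 92, 96]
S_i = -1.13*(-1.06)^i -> [-1.13, 1.2, -1.27, 1.35, -1.43]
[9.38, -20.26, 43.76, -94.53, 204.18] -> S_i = 9.38*(-2.16)^i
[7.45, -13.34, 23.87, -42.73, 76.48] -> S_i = 7.45*(-1.79)^i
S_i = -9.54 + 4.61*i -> [-9.54, -4.93, -0.32, 4.29, 8.9]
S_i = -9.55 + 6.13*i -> [-9.55, -3.42, 2.71, 8.84, 14.97]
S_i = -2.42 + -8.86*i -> [-2.42, -11.28, -20.14, -29.0, -37.86]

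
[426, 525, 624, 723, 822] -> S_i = 426 + 99*i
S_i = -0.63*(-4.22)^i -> [-0.63, 2.66, -11.22, 47.35, -199.8]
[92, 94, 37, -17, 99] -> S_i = Random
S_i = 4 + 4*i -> [4, 8, 12, 16, 20]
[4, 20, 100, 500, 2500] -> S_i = 4*5^i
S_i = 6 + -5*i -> [6, 1, -4, -9, -14]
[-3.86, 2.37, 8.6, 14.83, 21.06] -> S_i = -3.86 + 6.23*i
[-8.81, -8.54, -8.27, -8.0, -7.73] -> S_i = -8.81 + 0.27*i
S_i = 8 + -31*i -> [8, -23, -54, -85, -116]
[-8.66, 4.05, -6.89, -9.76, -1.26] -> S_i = Random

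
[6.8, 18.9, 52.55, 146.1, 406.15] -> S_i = 6.80*2.78^i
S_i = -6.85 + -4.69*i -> [-6.85, -11.54, -16.23, -20.92, -25.61]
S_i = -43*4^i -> [-43, -172, -688, -2752, -11008]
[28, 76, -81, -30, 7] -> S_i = Random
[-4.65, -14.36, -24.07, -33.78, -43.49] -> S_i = -4.65 + -9.71*i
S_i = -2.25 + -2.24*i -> [-2.25, -4.49, -6.73, -8.97, -11.21]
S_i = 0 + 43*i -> [0, 43, 86, 129, 172]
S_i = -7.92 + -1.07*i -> [-7.92, -8.99, -10.06, -11.13, -12.2]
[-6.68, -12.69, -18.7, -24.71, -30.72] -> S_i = -6.68 + -6.01*i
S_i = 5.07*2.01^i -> [5.07, 10.19, 20.48, 41.17, 82.75]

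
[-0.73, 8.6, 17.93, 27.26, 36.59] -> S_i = -0.73 + 9.33*i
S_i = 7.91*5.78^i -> [7.91, 45.72, 264.26, 1527.43, 8828.52]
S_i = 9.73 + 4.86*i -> [9.73, 14.59, 19.45, 24.31, 29.17]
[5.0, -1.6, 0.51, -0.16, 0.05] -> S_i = 5.00*(-0.32)^i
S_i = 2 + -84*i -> [2, -82, -166, -250, -334]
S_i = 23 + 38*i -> [23, 61, 99, 137, 175]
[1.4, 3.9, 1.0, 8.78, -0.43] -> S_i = Random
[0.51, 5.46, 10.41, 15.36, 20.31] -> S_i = 0.51 + 4.95*i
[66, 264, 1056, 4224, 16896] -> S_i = 66*4^i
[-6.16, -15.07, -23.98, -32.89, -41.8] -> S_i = -6.16 + -8.91*i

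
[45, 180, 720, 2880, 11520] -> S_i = 45*4^i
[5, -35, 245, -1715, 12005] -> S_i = 5*-7^i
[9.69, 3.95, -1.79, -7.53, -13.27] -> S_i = 9.69 + -5.74*i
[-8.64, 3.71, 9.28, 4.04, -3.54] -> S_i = Random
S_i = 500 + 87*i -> [500, 587, 674, 761, 848]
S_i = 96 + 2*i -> [96, 98, 100, 102, 104]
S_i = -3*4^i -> [-3, -12, -48, -192, -768]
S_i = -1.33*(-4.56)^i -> [-1.33, 6.06, -27.66, 126.11, -575.06]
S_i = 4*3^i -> [4, 12, 36, 108, 324]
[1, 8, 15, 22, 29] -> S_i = 1 + 7*i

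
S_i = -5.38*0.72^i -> [-5.38, -3.87, -2.79, -2.01, -1.45]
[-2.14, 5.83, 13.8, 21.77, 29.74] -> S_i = -2.14 + 7.97*i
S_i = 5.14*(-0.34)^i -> [5.14, -1.75, 0.59, -0.2, 0.07]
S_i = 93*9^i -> [93, 837, 7533, 67797, 610173]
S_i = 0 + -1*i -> [0, -1, -2, -3, -4]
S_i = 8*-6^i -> [8, -48, 288, -1728, 10368]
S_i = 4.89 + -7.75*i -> [4.89, -2.86, -10.61, -18.36, -26.11]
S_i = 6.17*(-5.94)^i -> [6.17, -36.65, 217.7, -1293.14, 7681.23]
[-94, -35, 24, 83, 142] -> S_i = -94 + 59*i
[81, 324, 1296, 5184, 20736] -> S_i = 81*4^i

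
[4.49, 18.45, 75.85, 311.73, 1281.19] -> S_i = 4.49*4.11^i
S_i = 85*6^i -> [85, 510, 3060, 18360, 110160]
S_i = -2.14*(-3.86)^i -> [-2.14, 8.26, -31.89, 123.08, -475.08]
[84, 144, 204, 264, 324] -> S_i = 84 + 60*i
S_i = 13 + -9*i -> [13, 4, -5, -14, -23]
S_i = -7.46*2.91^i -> [-7.46, -21.71, -63.17, -183.83, -534.95]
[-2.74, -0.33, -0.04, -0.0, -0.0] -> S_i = -2.74*0.12^i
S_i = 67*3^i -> [67, 201, 603, 1809, 5427]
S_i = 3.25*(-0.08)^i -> [3.25, -0.26, 0.02, -0.0, 0.0]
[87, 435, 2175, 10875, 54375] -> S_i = 87*5^i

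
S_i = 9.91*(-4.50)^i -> [9.91, -44.6, 200.68, -903.05, 4063.72]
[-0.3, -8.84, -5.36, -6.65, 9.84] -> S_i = Random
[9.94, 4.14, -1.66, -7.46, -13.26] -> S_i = 9.94 + -5.80*i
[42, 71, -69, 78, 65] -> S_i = Random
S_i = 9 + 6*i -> [9, 15, 21, 27, 33]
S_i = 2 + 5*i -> [2, 7, 12, 17, 22]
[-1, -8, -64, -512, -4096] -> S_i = -1*8^i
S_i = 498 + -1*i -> [498, 497, 496, 495, 494]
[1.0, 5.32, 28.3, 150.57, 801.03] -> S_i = 1.00*5.32^i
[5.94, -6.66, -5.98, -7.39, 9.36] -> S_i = Random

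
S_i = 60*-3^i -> [60, -180, 540, -1620, 4860]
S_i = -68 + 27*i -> [-68, -41, -14, 13, 40]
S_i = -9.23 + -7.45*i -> [-9.23, -16.68, -24.13, -31.58, -39.03]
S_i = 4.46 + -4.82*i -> [4.46, -0.36, -5.18, -10.0, -14.82]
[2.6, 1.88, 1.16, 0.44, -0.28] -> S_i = 2.60 + -0.72*i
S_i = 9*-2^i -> [9, -18, 36, -72, 144]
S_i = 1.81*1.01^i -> [1.81, 1.83, 1.85, 1.86, 1.88]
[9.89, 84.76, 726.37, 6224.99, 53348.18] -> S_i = 9.89*8.57^i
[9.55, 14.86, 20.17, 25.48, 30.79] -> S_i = 9.55 + 5.31*i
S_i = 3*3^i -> [3, 9, 27, 81, 243]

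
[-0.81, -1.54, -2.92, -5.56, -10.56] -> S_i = -0.81*1.90^i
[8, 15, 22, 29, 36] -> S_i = 8 + 7*i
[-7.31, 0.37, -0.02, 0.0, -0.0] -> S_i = -7.31*(-0.05)^i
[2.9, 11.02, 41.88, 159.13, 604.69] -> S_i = 2.90*3.80^i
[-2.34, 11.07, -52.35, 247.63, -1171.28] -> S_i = -2.34*(-4.73)^i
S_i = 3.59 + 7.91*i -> [3.59, 11.5, 19.41, 27.32, 35.23]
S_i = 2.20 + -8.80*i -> [2.2, -6.6, -15.4, -24.2, -33.0]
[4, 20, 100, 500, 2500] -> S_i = 4*5^i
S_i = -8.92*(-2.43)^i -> [-8.92, 21.68, -52.67, 127.99, -311.02]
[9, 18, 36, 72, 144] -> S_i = 9*2^i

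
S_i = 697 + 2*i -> [697, 699, 701, 703, 705]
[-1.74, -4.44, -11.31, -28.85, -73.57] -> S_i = -1.74*2.55^i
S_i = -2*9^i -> [-2, -18, -162, -1458, -13122]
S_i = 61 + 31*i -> [61, 92, 123, 154, 185]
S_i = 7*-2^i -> [7, -14, 28, -56, 112]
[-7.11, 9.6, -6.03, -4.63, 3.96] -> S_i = Random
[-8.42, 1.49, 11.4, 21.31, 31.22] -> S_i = -8.42 + 9.91*i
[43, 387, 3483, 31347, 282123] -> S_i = 43*9^i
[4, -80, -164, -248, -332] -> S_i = 4 + -84*i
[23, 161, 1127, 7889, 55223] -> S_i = 23*7^i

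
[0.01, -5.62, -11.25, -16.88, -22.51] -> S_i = 0.01 + -5.63*i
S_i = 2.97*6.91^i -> [2.97, 20.52, 141.81, 979.92, 6771.25]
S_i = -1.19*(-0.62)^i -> [-1.19, 0.74, -0.46, 0.28, -0.18]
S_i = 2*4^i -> [2, 8, 32, 128, 512]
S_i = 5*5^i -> [5, 25, 125, 625, 3125]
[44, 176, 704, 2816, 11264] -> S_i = 44*4^i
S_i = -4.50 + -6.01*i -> [-4.5, -10.51, -16.52, -22.53, -28.54]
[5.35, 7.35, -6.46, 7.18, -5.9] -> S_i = Random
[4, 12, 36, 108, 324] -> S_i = 4*3^i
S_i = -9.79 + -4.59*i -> [-9.79, -14.38, -18.97, -23.56, -28.15]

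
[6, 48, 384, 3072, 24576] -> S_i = 6*8^i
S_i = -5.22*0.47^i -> [-5.22, -2.45, -1.15, -0.54, -0.25]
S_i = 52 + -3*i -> [52, 49, 46, 43, 40]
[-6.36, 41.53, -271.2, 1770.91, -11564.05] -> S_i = -6.36*(-6.53)^i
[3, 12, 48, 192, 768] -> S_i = 3*4^i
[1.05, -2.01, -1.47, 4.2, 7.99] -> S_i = Random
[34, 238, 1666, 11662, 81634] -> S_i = 34*7^i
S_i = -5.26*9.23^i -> [-5.26, -48.55, -448.11, -4136.1, -38176.19]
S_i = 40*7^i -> [40, 280, 1960, 13720, 96040]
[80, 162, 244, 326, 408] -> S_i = 80 + 82*i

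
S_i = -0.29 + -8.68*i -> [-0.29, -8.97, -17.65, -26.33, -35.01]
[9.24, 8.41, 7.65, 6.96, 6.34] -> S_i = 9.24*0.91^i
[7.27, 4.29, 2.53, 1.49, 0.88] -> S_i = 7.27*0.59^i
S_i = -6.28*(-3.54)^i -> [-6.28, 22.23, -78.7, 278.59, -986.22]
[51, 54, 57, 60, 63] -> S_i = 51 + 3*i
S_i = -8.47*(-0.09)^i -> [-8.47, 0.76, -0.07, 0.01, -0.0]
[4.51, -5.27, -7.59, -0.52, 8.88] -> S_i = Random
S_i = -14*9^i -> [-14, -126, -1134, -10206, -91854]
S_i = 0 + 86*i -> [0, 86, 172, 258, 344]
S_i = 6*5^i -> [6, 30, 150, 750, 3750]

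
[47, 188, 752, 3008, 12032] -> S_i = 47*4^i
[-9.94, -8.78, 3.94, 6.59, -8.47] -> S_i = Random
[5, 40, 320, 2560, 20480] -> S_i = 5*8^i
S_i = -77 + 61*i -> [-77, -16, 45, 106, 167]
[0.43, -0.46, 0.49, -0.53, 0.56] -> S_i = 0.43*(-1.07)^i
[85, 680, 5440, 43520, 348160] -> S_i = 85*8^i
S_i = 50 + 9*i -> [50, 59, 68, 77, 86]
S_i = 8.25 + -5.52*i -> [8.25, 2.73, -2.79, -8.31, -13.83]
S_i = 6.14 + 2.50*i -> [6.14, 8.64, 11.14, 13.64, 16.14]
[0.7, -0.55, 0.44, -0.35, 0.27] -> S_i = 0.70*(-0.79)^i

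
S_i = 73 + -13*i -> [73, 60, 47, 34, 21]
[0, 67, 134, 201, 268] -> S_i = 0 + 67*i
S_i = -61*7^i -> [-61, -427, -2989, -20923, -146461]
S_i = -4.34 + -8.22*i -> [-4.34, -12.56, -20.78, -29.0, -37.22]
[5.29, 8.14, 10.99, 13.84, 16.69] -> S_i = 5.29 + 2.85*i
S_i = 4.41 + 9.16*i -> [4.41, 13.57, 22.73, 31.89, 41.05]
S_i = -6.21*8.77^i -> [-6.21, -54.46, -477.63, -4188.81, -36735.84]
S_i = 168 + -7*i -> [168, 161, 154, 147, 140]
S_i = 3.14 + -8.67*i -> [3.14, -5.53, -14.2, -22.87, -31.54]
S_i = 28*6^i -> [28, 168, 1008, 6048, 36288]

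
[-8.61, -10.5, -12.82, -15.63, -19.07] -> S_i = -8.61*1.22^i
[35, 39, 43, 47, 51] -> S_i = 35 + 4*i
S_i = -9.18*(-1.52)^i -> [-9.18, 13.95, -21.21, 32.24, -49.0]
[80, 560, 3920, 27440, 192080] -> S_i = 80*7^i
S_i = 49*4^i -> [49, 196, 784, 3136, 12544]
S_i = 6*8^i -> [6, 48, 384, 3072, 24576]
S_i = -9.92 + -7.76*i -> [-9.92, -17.68, -25.44, -33.2, -40.96]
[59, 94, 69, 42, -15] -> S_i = Random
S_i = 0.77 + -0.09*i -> [0.77, 0.68, 0.59, 0.5, 0.41]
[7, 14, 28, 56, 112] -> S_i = 7*2^i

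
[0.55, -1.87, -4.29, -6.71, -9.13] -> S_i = 0.55 + -2.42*i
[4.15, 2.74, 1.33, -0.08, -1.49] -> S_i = 4.15 + -1.41*i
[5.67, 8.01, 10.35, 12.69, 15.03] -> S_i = 5.67 + 2.34*i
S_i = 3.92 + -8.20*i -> [3.92, -4.28, -12.48, -20.68, -28.88]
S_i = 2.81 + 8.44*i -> [2.81, 11.25, 19.69, 28.13, 36.57]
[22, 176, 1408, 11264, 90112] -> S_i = 22*8^i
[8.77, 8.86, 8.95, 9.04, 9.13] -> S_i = 8.77 + 0.09*i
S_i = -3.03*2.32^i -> [-3.03, -7.03, -16.31, -37.84, -87.78]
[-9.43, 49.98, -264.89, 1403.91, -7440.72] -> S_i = -9.43*(-5.30)^i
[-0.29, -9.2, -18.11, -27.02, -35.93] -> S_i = -0.29 + -8.91*i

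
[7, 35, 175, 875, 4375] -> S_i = 7*5^i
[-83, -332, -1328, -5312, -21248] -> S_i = -83*4^i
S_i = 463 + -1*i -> [463, 462, 461, 460, 459]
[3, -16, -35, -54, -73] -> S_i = 3 + -19*i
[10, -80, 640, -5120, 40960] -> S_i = 10*-8^i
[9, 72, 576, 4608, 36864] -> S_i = 9*8^i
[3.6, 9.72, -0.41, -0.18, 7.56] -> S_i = Random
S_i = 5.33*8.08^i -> [5.33, 43.07, 347.98, 2811.65, 22718.13]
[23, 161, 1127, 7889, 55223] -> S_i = 23*7^i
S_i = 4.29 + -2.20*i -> [4.29, 2.09, -0.11, -2.31, -4.51]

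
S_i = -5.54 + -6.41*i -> [-5.54, -11.95, -18.36, -24.77, -31.18]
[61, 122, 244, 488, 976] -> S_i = 61*2^i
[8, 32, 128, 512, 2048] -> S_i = 8*4^i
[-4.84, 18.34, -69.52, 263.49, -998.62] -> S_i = -4.84*(-3.79)^i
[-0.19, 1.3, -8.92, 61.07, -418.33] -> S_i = -0.19*(-6.85)^i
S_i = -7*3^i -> [-7, -21, -63, -189, -567]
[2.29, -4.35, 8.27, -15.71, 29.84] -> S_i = 2.29*(-1.90)^i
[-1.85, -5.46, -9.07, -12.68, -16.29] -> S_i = -1.85 + -3.61*i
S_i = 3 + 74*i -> [3, 77, 151, 225, 299]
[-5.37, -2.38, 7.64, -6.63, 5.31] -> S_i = Random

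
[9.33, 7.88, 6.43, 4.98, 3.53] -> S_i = 9.33 + -1.45*i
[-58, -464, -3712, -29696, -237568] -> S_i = -58*8^i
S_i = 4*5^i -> [4, 20, 100, 500, 2500]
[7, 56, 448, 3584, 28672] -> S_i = 7*8^i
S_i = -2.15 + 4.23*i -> [-2.15, 2.08, 6.31, 10.54, 14.77]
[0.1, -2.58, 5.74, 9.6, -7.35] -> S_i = Random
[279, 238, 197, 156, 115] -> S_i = 279 + -41*i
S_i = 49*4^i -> [49, 196, 784, 3136, 12544]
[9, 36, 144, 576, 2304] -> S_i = 9*4^i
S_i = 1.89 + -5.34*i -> [1.89, -3.45, -8.79, -14.13, -19.47]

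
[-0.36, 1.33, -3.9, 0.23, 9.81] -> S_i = Random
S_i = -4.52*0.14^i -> [-4.52, -0.63, -0.09, -0.01, -0.0]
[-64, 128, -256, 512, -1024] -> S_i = -64*-2^i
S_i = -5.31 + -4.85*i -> [-5.31, -10.16, -15.01, -19.86, -24.71]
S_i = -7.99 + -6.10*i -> [-7.99, -14.09, -20.19, -26.29, -32.39]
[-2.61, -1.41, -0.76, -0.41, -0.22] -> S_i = -2.61*0.54^i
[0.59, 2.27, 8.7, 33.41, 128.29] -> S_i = 0.59*3.84^i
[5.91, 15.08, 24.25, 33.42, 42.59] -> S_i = 5.91 + 9.17*i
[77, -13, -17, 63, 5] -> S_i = Random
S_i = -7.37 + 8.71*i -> [-7.37, 1.34, 10.05, 18.76, 27.47]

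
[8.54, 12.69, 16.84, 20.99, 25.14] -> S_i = 8.54 + 4.15*i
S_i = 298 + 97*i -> [298, 395, 492, 589, 686]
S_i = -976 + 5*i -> [-976, -971, -966, -961, -956]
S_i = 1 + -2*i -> [1, -1, -3, -5, -7]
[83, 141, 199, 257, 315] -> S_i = 83 + 58*i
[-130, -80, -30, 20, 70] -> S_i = -130 + 50*i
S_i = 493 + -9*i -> [493, 484, 475, 466, 457]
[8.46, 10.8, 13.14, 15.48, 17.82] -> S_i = 8.46 + 2.34*i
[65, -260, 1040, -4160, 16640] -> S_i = 65*-4^i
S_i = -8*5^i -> [-8, -40, -200, -1000, -5000]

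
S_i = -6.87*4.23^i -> [-6.87, -29.06, -122.92, -519.97, -2199.47]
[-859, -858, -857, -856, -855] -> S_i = -859 + 1*i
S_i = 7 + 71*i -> [7, 78, 149, 220, 291]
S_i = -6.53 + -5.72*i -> [-6.53, -12.25, -17.97, -23.69, -29.41]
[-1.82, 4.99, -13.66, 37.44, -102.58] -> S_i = -1.82*(-2.74)^i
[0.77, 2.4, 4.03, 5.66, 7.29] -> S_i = 0.77 + 1.63*i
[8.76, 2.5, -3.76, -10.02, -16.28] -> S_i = 8.76 + -6.26*i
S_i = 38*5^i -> [38, 190, 950, 4750, 23750]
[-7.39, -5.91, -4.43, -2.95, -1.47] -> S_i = -7.39 + 1.48*i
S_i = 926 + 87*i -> [926, 1013, 1100, 1187, 1274]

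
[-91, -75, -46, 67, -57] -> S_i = Random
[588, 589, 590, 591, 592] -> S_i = 588 + 1*i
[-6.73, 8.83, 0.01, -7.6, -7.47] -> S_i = Random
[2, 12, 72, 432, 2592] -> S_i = 2*6^i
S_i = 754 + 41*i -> [754, 795, 836, 877, 918]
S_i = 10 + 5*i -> [10, 15, 20, 25, 30]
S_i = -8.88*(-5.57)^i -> [-8.88, 49.46, -275.5, 1534.54, -8547.39]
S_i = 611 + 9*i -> [611, 620, 629, 638, 647]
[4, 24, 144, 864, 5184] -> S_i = 4*6^i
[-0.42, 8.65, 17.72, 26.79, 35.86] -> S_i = -0.42 + 9.07*i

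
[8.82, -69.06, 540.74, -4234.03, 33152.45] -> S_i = 8.82*(-7.83)^i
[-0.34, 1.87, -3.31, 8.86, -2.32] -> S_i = Random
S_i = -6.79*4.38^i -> [-6.79, -29.74, -130.26, -570.55, -2499.0]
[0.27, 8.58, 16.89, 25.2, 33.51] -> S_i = 0.27 + 8.31*i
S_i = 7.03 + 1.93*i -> [7.03, 8.96, 10.89, 12.82, 14.75]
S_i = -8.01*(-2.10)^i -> [-8.01, 16.82, -35.32, 74.18, -155.78]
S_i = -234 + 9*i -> [-234, -225, -216, -207, -198]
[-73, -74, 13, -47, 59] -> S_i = Random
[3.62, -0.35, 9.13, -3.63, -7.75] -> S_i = Random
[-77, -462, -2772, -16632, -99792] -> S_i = -77*6^i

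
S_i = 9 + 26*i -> [9, 35, 61, 87, 113]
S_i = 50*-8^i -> [50, -400, 3200, -25600, 204800]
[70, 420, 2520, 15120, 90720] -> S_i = 70*6^i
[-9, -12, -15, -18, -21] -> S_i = -9 + -3*i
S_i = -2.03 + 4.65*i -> [-2.03, 2.62, 7.27, 11.92, 16.57]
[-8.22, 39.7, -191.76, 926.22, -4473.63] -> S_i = -8.22*(-4.83)^i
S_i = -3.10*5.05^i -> [-3.1, -15.66, -79.06, -399.24, -2016.17]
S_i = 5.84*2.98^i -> [5.84, 17.4, 51.86, 154.55, 460.55]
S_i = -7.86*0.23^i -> [-7.86, -1.81, -0.42, -0.1, -0.02]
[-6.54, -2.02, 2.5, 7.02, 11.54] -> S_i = -6.54 + 4.52*i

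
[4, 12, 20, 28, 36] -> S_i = 4 + 8*i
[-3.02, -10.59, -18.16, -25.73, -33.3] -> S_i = -3.02 + -7.57*i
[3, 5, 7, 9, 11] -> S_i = 3 + 2*i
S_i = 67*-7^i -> [67, -469, 3283, -22981, 160867]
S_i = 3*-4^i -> [3, -12, 48, -192, 768]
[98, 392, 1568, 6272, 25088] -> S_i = 98*4^i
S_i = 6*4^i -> [6, 24, 96, 384, 1536]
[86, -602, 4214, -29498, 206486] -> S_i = 86*-7^i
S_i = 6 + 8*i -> [6, 14, 22, 30, 38]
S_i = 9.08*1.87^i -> [9.08, 16.98, 31.75, 59.38, 111.03]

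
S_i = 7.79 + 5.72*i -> [7.79, 13.51, 19.23, 24.95, 30.67]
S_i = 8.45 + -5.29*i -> [8.45, 3.16, -2.13, -7.42, -12.71]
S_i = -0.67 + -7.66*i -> [-0.67, -8.33, -15.99, -23.65, -31.31]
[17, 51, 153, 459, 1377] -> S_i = 17*3^i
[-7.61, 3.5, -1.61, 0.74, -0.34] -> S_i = -7.61*(-0.46)^i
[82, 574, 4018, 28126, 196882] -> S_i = 82*7^i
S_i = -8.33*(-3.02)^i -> [-8.33, 25.16, -75.97, 229.44, -692.9]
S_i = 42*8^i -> [42, 336, 2688, 21504, 172032]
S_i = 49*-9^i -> [49, -441, 3969, -35721, 321489]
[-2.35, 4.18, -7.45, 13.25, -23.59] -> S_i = -2.35*(-1.78)^i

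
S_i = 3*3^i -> [3, 9, 27, 81, 243]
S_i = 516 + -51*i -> [516, 465, 414, 363, 312]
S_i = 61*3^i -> [61, 183, 549, 1647, 4941]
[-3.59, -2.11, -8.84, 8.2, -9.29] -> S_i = Random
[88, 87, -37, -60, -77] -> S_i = Random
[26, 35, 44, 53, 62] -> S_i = 26 + 9*i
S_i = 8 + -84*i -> [8, -76, -160, -244, -328]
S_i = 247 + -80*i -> [247, 167, 87, 7, -73]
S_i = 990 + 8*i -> [990, 998, 1006, 1014, 1022]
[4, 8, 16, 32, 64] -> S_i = 4*2^i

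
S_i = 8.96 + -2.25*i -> [8.96, 6.71, 4.46, 2.21, -0.04]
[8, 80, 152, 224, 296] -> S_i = 8 + 72*i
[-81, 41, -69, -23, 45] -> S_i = Random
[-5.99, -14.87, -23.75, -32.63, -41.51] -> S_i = -5.99 + -8.88*i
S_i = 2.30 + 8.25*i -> [2.3, 10.55, 18.8, 27.05, 35.3]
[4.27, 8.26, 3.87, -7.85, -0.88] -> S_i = Random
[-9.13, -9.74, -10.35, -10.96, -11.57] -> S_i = -9.13 + -0.61*i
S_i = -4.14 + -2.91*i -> [-4.14, -7.05, -9.96, -12.87, -15.78]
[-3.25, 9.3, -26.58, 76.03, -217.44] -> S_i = -3.25*(-2.86)^i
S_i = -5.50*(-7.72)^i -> [-5.5, 42.46, -327.79, 2530.55, -19535.83]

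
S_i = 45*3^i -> [45, 135, 405, 1215, 3645]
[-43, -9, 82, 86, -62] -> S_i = Random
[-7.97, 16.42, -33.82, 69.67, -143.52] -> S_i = -7.97*(-2.06)^i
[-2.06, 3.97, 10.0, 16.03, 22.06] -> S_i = -2.06 + 6.03*i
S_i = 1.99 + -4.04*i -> [1.99, -2.05, -6.09, -10.13, -14.17]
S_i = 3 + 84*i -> [3, 87, 171, 255, 339]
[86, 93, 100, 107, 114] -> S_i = 86 + 7*i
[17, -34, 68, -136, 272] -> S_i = 17*-2^i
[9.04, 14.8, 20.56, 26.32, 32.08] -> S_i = 9.04 + 5.76*i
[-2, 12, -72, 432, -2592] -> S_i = -2*-6^i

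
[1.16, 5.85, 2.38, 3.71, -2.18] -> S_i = Random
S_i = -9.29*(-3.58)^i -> [-9.29, 33.26, -119.06, 426.25, -1525.98]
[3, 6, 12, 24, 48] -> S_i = 3*2^i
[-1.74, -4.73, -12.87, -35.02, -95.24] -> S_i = -1.74*2.72^i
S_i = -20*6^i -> [-20, -120, -720, -4320, -25920]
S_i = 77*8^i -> [77, 616, 4928, 39424, 315392]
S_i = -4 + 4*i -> [-4, 0, 4, 8, 12]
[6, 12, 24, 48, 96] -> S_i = 6*2^i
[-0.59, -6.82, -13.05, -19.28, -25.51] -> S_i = -0.59 + -6.23*i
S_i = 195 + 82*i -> [195, 277, 359, 441, 523]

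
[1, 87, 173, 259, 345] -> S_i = 1 + 86*i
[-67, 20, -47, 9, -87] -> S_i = Random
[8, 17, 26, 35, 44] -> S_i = 8 + 9*i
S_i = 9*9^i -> [9, 81, 729, 6561, 59049]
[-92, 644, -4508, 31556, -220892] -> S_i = -92*-7^i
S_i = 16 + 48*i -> [16, 64, 112, 160, 208]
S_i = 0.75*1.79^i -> [0.75, 1.34, 2.4, 4.3, 7.7]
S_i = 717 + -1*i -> [717, 716, 715, 714, 713]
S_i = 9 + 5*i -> [9, 14, 19, 24, 29]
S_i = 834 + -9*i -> [834, 825, 816, 807, 798]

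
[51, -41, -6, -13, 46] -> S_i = Random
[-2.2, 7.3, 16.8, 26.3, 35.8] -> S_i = -2.20 + 9.50*i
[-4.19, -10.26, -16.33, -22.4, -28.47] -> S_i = -4.19 + -6.07*i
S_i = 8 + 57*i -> [8, 65, 122, 179, 236]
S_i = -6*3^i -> [-6, -18, -54, -162, -486]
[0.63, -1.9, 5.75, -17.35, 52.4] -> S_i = 0.63*(-3.02)^i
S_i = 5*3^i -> [5, 15, 45, 135, 405]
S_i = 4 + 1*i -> [4, 5, 6, 7, 8]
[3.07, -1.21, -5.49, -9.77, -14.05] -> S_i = 3.07 + -4.28*i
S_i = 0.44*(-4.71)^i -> [0.44, -2.07, 9.76, -45.97, 216.54]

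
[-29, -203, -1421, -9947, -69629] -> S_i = -29*7^i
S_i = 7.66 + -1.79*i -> [7.66, 5.87, 4.08, 2.29, 0.5]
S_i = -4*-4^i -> [-4, 16, -64, 256, -1024]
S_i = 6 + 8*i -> [6, 14, 22, 30, 38]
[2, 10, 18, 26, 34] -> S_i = 2 + 8*i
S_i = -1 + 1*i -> [-1, 0, 1, 2, 3]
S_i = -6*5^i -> [-6, -30, -150, -750, -3750]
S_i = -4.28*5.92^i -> [-4.28, -25.34, -150.0, -887.99, -5256.91]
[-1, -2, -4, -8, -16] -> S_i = -1*2^i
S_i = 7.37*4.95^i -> [7.37, 36.48, 180.58, 893.89, 4424.75]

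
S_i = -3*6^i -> [-3, -18, -108, -648, -3888]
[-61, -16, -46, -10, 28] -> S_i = Random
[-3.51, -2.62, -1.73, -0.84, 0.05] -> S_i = -3.51 + 0.89*i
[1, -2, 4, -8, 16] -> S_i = 1*-2^i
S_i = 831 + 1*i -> [831, 832, 833, 834, 835]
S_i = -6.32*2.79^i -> [-6.32, -17.63, -49.2, -137.26, -382.94]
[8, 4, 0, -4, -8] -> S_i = 8 + -4*i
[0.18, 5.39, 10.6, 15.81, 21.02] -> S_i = 0.18 + 5.21*i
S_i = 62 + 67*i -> [62, 129, 196, 263, 330]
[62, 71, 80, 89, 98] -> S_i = 62 + 9*i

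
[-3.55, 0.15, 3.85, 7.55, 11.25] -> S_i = -3.55 + 3.70*i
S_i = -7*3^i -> [-7, -21, -63, -189, -567]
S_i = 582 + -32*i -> [582, 550, 518, 486, 454]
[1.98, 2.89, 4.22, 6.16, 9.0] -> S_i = 1.98*1.46^i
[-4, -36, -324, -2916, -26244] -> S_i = -4*9^i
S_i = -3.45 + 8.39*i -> [-3.45, 4.94, 13.33, 21.72, 30.11]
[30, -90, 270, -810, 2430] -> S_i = 30*-3^i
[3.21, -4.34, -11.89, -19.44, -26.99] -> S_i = 3.21 + -7.55*i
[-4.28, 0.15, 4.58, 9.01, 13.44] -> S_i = -4.28 + 4.43*i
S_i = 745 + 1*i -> [745, 746, 747, 748, 749]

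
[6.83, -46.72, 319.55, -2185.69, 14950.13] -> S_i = 6.83*(-6.84)^i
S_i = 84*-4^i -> [84, -336, 1344, -5376, 21504]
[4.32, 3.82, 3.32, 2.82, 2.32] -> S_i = 4.32 + -0.50*i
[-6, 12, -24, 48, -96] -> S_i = -6*-2^i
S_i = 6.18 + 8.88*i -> [6.18, 15.06, 23.94, 32.82, 41.7]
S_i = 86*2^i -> [86, 172, 344, 688, 1376]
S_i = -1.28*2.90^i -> [-1.28, -3.71, -10.76, -31.22, -90.53]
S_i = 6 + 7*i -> [6, 13, 20, 27, 34]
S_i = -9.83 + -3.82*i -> [-9.83, -13.65, -17.47, -21.29, -25.11]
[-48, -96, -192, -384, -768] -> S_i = -48*2^i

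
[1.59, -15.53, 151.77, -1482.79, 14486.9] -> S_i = 1.59*(-9.77)^i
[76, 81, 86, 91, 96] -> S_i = 76 + 5*i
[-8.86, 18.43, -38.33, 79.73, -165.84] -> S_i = -8.86*(-2.08)^i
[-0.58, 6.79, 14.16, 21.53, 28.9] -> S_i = -0.58 + 7.37*i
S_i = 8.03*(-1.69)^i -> [8.03, -13.57, 22.93, -38.76, 65.5]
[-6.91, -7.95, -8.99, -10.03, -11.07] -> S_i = -6.91 + -1.04*i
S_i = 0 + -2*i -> [0, -2, -4, -6, -8]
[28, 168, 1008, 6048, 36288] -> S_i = 28*6^i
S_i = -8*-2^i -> [-8, 16, -32, 64, -128]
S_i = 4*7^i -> [4, 28, 196, 1372, 9604]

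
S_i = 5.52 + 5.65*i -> [5.52, 11.17, 16.82, 22.47, 28.12]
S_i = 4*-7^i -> [4, -28, 196, -1372, 9604]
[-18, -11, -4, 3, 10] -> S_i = -18 + 7*i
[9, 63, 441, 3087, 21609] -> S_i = 9*7^i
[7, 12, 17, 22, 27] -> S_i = 7 + 5*i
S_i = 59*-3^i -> [59, -177, 531, -1593, 4779]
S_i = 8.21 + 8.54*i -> [8.21, 16.75, 25.29, 33.83, 42.37]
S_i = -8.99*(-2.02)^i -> [-8.99, 18.16, -36.68, 74.1, -149.68]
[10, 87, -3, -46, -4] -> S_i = Random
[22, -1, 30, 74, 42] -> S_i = Random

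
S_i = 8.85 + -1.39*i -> [8.85, 7.46, 6.07, 4.68, 3.29]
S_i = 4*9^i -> [4, 36, 324, 2916, 26244]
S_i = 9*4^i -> [9, 36, 144, 576, 2304]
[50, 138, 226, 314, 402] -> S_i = 50 + 88*i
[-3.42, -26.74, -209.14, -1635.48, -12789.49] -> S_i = -3.42*7.82^i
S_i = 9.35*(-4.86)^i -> [9.35, -45.44, 220.84, -1073.3, 5216.23]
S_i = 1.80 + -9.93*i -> [1.8, -8.13, -18.06, -27.99, -37.92]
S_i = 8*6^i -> [8, 48, 288, 1728, 10368]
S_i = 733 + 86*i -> [733, 819, 905, 991, 1077]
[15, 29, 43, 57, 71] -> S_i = 15 + 14*i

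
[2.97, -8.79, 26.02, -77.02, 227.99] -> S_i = 2.97*(-2.96)^i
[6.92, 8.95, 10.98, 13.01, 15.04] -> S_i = 6.92 + 2.03*i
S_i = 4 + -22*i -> [4, -18, -40, -62, -84]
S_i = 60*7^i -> [60, 420, 2940, 20580, 144060]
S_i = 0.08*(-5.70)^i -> [0.08, -0.46, 2.6, -14.82, 84.45]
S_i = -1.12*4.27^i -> [-1.12, -4.78, -20.42, -87.2, -372.33]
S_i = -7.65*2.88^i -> [-7.65, -22.03, -63.45, -182.74, -526.3]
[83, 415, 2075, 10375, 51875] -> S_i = 83*5^i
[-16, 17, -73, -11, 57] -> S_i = Random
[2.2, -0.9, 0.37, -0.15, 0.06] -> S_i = 2.20*(-0.41)^i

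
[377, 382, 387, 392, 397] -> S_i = 377 + 5*i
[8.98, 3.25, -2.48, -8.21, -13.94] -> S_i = 8.98 + -5.73*i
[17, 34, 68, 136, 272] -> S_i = 17*2^i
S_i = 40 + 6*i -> [40, 46, 52, 58, 64]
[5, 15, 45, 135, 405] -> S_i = 5*3^i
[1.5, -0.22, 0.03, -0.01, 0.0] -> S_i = 1.50*(-0.15)^i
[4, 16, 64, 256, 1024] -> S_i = 4*4^i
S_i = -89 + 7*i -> [-89, -82, -75, -68, -61]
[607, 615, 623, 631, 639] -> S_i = 607 + 8*i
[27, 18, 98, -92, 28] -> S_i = Random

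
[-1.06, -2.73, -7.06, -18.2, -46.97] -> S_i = -1.06*2.58^i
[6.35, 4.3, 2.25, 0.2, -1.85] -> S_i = 6.35 + -2.05*i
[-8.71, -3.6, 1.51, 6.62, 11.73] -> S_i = -8.71 + 5.11*i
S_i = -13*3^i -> [-13, -39, -117, -351, -1053]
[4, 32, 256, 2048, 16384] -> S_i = 4*8^i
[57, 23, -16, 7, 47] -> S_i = Random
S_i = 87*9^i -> [87, 783, 7047, 63423, 570807]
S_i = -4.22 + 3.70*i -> [-4.22, -0.52, 3.18, 6.88, 10.58]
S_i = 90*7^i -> [90, 630, 4410, 30870, 216090]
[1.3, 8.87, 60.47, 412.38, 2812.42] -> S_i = 1.30*6.82^i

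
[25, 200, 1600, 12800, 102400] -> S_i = 25*8^i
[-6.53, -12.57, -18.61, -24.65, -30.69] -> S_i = -6.53 + -6.04*i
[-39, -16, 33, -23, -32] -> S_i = Random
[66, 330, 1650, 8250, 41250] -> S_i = 66*5^i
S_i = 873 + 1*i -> [873, 874, 875, 876, 877]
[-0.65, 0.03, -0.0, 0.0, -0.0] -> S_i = -0.65*(-0.05)^i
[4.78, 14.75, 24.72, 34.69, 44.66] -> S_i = 4.78 + 9.97*i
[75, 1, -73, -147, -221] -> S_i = 75 + -74*i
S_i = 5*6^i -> [5, 30, 180, 1080, 6480]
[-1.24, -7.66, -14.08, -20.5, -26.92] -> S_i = -1.24 + -6.42*i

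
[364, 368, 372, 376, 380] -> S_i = 364 + 4*i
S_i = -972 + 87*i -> [-972, -885, -798, -711, -624]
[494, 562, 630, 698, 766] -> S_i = 494 + 68*i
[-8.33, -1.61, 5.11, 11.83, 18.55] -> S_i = -8.33 + 6.72*i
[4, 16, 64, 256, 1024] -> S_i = 4*4^i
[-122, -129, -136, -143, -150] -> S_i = -122 + -7*i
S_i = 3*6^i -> [3, 18, 108, 648, 3888]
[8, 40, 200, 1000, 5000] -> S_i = 8*5^i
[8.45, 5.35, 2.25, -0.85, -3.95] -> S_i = 8.45 + -3.10*i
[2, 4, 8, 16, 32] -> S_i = 2*2^i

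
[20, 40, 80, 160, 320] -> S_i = 20*2^i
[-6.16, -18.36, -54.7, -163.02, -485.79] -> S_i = -6.16*2.98^i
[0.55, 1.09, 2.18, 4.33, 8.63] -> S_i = 0.55*1.99^i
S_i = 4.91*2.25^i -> [4.91, 11.05, 24.86, 55.93, 125.84]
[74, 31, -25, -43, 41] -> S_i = Random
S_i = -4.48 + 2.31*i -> [-4.48, -2.17, 0.14, 2.45, 4.76]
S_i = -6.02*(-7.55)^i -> [-6.02, 45.45, -343.16, 2590.82, -19560.7]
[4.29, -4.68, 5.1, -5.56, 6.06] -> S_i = 4.29*(-1.09)^i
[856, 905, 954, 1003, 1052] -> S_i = 856 + 49*i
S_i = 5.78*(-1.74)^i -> [5.78, -10.06, 17.5, -30.45, 52.98]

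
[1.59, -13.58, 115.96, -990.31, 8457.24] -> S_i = 1.59*(-8.54)^i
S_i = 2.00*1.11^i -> [2.0, 2.22, 2.46, 2.74, 3.04]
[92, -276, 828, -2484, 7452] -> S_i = 92*-3^i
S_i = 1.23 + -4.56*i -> [1.23, -3.33, -7.89, -12.45, -17.01]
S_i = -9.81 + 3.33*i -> [-9.81, -6.48, -3.15, 0.18, 3.51]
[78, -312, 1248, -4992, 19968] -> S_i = 78*-4^i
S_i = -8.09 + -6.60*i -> [-8.09, -14.69, -21.29, -27.89, -34.49]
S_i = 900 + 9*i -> [900, 909, 918, 927, 936]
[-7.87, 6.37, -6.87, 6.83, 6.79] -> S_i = Random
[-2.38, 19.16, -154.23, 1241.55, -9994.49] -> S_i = -2.38*(-8.05)^i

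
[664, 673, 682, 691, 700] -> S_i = 664 + 9*i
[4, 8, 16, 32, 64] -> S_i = 4*2^i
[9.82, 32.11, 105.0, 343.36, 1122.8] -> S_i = 9.82*3.27^i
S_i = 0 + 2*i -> [0, 2, 4, 6, 8]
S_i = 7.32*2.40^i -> [7.32, 17.57, 42.16, 101.19, 242.86]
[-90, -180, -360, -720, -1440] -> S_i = -90*2^i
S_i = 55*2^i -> [55, 110, 220, 440, 880]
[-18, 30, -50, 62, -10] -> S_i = Random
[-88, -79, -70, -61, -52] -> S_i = -88 + 9*i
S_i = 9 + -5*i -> [9, 4, -1, -6, -11]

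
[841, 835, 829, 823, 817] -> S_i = 841 + -6*i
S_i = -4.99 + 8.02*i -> [-4.99, 3.03, 11.05, 19.07, 27.09]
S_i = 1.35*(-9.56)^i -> [1.35, -12.91, 123.38, -1179.53, 11276.27]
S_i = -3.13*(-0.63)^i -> [-3.13, 1.97, -1.24, 0.78, -0.49]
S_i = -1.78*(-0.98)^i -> [-1.78, 1.74, -1.71, 1.68, -1.64]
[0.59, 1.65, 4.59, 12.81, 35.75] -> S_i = 0.59*2.79^i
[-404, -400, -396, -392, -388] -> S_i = -404 + 4*i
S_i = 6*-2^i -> [6, -12, 24, -48, 96]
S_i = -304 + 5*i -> [-304, -299, -294, -289, -284]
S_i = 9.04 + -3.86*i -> [9.04, 5.18, 1.32, -2.54, -6.4]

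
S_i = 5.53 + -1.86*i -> [5.53, 3.67, 1.81, -0.05, -1.91]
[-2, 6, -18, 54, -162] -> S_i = -2*-3^i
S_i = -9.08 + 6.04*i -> [-9.08, -3.04, 3.0, 9.04, 15.08]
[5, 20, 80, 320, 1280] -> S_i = 5*4^i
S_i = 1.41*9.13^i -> [1.41, 12.87, 117.53, 1073.08, 9797.21]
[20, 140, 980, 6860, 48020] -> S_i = 20*7^i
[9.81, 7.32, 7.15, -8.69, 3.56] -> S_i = Random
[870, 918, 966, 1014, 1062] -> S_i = 870 + 48*i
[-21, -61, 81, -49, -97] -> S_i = Random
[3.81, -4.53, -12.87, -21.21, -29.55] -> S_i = 3.81 + -8.34*i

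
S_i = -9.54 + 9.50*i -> [-9.54, -0.04, 9.46, 18.96, 28.46]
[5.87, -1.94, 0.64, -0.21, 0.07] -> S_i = 5.87*(-0.33)^i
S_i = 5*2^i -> [5, 10, 20, 40, 80]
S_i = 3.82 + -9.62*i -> [3.82, -5.8, -15.42, -25.04, -34.66]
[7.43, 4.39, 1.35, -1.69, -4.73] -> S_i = 7.43 + -3.04*i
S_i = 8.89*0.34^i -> [8.89, 3.02, 1.03, 0.35, 0.12]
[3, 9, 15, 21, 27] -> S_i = 3 + 6*i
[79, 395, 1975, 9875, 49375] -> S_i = 79*5^i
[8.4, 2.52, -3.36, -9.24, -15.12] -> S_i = 8.40 + -5.88*i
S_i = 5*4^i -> [5, 20, 80, 320, 1280]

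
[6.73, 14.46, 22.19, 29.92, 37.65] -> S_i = 6.73 + 7.73*i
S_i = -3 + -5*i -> [-3, -8, -13, -18, -23]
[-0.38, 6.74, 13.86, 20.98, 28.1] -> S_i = -0.38 + 7.12*i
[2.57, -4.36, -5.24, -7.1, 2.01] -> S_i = Random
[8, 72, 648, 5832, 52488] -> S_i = 8*9^i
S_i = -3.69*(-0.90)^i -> [-3.69, 3.32, -2.99, 2.69, -2.42]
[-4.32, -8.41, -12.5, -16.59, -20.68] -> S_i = -4.32 + -4.09*i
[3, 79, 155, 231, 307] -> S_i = 3 + 76*i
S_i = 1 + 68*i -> [1, 69, 137, 205, 273]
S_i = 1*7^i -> [1, 7, 49, 343, 2401]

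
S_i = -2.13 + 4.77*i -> [-2.13, 2.64, 7.41, 12.18, 16.95]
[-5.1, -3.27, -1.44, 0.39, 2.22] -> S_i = -5.10 + 1.83*i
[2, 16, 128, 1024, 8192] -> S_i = 2*8^i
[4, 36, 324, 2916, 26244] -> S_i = 4*9^i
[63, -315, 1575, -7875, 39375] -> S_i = 63*-5^i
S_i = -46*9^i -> [-46, -414, -3726, -33534, -301806]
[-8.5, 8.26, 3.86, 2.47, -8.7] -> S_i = Random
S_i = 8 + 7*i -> [8, 15, 22, 29, 36]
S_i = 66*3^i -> [66, 198, 594, 1782, 5346]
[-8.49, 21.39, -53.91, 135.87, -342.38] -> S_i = -8.49*(-2.52)^i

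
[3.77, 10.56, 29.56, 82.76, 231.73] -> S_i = 3.77*2.80^i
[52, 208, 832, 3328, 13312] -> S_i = 52*4^i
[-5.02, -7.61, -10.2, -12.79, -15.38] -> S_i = -5.02 + -2.59*i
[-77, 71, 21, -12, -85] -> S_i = Random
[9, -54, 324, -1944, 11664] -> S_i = 9*-6^i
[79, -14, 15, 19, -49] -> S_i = Random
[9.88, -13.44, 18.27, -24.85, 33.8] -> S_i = 9.88*(-1.36)^i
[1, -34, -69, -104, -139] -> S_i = 1 + -35*i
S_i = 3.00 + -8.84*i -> [3.0, -5.84, -14.68, -23.52, -32.36]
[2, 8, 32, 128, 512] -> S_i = 2*4^i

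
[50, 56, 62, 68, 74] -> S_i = 50 + 6*i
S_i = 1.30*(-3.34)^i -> [1.3, -4.34, 14.5, -48.44, 161.78]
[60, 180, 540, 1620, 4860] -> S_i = 60*3^i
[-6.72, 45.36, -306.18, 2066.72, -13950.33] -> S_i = -6.72*(-6.75)^i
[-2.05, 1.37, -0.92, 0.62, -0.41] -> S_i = -2.05*(-0.67)^i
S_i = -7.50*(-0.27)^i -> [-7.5, 2.03, -0.55, 0.15, -0.04]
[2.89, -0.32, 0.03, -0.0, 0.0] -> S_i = 2.89*(-0.11)^i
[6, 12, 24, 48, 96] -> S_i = 6*2^i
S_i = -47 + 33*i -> [-47, -14, 19, 52, 85]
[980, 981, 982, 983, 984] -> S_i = 980 + 1*i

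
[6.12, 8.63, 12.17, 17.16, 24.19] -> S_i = 6.12*1.41^i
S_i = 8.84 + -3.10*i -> [8.84, 5.74, 2.64, -0.46, -3.56]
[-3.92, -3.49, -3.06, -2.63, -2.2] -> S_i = -3.92 + 0.43*i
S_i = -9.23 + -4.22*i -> [-9.23, -13.45, -17.67, -21.89, -26.11]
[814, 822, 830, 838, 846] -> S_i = 814 + 8*i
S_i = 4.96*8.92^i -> [4.96, 44.24, 394.65, 3520.27, 31400.83]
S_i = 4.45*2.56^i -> [4.45, 11.39, 29.16, 74.66, 191.13]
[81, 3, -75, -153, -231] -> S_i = 81 + -78*i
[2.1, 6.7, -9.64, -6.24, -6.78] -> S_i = Random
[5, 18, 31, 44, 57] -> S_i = 5 + 13*i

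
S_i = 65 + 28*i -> [65, 93, 121, 149, 177]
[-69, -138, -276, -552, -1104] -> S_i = -69*2^i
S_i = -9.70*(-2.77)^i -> [-9.7, 26.87, -74.43, 206.16, -571.07]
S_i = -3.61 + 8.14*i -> [-3.61, 4.53, 12.67, 20.81, 28.95]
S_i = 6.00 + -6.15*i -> [6.0, -0.15, -6.3, -12.45, -18.6]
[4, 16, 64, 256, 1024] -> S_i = 4*4^i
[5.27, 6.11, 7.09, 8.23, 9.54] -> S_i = 5.27*1.16^i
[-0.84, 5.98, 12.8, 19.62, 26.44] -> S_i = -0.84 + 6.82*i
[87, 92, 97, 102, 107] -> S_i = 87 + 5*i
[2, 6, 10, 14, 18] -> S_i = 2 + 4*i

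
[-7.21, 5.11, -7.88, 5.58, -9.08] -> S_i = Random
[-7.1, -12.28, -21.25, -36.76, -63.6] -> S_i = -7.10*1.73^i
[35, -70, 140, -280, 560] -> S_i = 35*-2^i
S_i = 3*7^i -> [3, 21, 147, 1029, 7203]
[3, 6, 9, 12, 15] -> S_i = 3 + 3*i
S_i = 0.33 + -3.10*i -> [0.33, -2.77, -5.87, -8.97, -12.07]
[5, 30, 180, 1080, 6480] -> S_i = 5*6^i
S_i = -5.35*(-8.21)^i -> [-5.35, 43.92, -360.61, 2960.62, -24306.72]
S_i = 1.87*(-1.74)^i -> [1.87, -3.25, 5.66, -9.85, 17.14]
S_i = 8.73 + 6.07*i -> [8.73, 14.8, 20.87, 26.94, 33.01]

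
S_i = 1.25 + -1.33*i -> [1.25, -0.08, -1.41, -2.74, -4.07]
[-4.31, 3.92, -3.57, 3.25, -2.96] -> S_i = -4.31*(-0.91)^i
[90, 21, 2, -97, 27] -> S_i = Random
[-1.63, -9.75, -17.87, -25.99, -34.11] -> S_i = -1.63 + -8.12*i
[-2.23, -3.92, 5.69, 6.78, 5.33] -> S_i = Random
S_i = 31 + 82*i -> [31, 113, 195, 277, 359]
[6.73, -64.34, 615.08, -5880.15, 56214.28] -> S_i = 6.73*(-9.56)^i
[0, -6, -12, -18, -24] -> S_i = 0 + -6*i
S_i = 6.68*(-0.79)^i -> [6.68, -5.28, 4.17, -3.29, 2.6]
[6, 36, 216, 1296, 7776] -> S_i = 6*6^i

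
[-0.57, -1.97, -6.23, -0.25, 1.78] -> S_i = Random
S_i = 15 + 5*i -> [15, 20, 25, 30, 35]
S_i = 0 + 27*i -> [0, 27, 54, 81, 108]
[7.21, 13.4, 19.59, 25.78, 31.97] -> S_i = 7.21 + 6.19*i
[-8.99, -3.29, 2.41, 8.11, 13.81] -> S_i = -8.99 + 5.70*i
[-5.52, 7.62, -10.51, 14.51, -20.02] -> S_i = -5.52*(-1.38)^i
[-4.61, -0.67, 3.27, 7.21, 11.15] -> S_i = -4.61 + 3.94*i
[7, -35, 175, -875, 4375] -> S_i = 7*-5^i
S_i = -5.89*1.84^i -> [-5.89, -10.84, -19.94, -36.69, -67.51]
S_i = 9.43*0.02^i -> [9.43, 0.19, 0.0, 0.0, 0.0]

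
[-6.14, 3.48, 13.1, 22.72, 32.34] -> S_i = -6.14 + 9.62*i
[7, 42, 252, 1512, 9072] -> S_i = 7*6^i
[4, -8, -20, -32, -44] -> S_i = 4 + -12*i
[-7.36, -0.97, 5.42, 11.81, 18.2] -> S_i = -7.36 + 6.39*i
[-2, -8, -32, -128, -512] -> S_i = -2*4^i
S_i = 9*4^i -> [9, 36, 144, 576, 2304]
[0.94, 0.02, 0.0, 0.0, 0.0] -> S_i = 0.94*0.02^i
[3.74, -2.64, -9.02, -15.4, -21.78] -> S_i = 3.74 + -6.38*i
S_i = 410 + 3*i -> [410, 413, 416, 419, 422]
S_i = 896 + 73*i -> [896, 969, 1042, 1115, 1188]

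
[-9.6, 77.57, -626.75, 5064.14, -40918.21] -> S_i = -9.60*(-8.08)^i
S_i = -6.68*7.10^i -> [-6.68, -47.43, -336.74, -2390.85, -16975.0]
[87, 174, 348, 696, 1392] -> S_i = 87*2^i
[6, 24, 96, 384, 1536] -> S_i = 6*4^i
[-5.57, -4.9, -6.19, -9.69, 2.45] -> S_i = Random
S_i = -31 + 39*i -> [-31, 8, 47, 86, 125]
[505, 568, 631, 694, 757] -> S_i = 505 + 63*i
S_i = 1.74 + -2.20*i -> [1.74, -0.46, -2.66, -4.86, -7.06]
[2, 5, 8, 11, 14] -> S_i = 2 + 3*i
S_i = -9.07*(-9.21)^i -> [-9.07, 83.53, -769.35, 7085.76, -65259.81]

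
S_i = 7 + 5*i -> [7, 12, 17, 22, 27]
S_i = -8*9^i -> [-8, -72, -648, -5832, -52488]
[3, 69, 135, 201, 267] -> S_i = 3 + 66*i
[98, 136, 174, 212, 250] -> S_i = 98 + 38*i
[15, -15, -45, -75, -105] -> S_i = 15 + -30*i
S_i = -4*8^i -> [-4, -32, -256, -2048, -16384]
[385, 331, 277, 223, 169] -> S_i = 385 + -54*i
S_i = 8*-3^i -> [8, -24, 72, -216, 648]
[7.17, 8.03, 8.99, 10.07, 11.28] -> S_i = 7.17*1.12^i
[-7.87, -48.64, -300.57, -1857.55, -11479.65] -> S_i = -7.87*6.18^i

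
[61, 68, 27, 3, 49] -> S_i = Random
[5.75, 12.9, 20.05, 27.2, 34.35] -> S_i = 5.75 + 7.15*i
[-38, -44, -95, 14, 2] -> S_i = Random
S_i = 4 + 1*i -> [4, 5, 6, 7, 8]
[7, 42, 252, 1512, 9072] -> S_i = 7*6^i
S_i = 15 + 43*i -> [15, 58, 101, 144, 187]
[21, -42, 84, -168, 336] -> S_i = 21*-2^i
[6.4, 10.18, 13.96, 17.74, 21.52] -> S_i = 6.40 + 3.78*i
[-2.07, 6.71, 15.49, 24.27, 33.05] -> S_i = -2.07 + 8.78*i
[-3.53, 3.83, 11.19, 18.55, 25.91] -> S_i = -3.53 + 7.36*i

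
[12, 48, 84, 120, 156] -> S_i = 12 + 36*i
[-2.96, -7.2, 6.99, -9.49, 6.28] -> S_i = Random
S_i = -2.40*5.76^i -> [-2.4, -13.82, -79.63, -458.65, -2641.81]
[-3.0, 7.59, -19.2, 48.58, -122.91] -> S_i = -3.00*(-2.53)^i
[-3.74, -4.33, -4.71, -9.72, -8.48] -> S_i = Random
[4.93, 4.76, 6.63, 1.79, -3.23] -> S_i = Random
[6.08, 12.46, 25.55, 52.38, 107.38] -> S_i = 6.08*2.05^i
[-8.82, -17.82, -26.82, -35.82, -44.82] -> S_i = -8.82 + -9.00*i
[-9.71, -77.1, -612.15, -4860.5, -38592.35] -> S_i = -9.71*7.94^i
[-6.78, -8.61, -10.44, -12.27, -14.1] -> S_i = -6.78 + -1.83*i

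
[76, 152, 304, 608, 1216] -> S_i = 76*2^i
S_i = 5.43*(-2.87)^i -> [5.43, -15.58, 44.73, -128.36, 368.41]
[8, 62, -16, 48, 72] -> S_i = Random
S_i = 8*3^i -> [8, 24, 72, 216, 648]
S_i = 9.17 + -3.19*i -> [9.17, 5.98, 2.79, -0.4, -3.59]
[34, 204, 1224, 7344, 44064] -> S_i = 34*6^i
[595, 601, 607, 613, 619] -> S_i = 595 + 6*i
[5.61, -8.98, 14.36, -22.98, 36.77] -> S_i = 5.61*(-1.60)^i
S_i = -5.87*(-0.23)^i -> [-5.87, 1.35, -0.31, 0.07, -0.02]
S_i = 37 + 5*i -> [37, 42, 47, 52, 57]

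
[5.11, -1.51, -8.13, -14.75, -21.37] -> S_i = 5.11 + -6.62*i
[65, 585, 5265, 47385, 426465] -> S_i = 65*9^i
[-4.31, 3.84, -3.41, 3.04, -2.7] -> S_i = -4.31*(-0.89)^i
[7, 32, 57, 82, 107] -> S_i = 7 + 25*i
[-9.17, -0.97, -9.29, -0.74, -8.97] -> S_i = Random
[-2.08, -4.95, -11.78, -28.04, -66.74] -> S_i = -2.08*2.38^i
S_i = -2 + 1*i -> [-2, -1, 0, 1, 2]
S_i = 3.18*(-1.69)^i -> [3.18, -5.37, 9.08, -15.35, 25.94]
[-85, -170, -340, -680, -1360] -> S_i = -85*2^i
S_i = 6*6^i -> [6, 36, 216, 1296, 7776]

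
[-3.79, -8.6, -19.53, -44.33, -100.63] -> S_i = -3.79*2.27^i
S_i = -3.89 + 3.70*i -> [-3.89, -0.19, 3.51, 7.21, 10.91]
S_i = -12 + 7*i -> [-12, -5, 2, 9, 16]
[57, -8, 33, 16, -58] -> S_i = Random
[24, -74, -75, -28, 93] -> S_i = Random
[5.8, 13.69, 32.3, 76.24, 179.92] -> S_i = 5.80*2.36^i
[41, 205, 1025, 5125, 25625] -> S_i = 41*5^i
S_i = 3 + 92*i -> [3, 95, 187, 279, 371]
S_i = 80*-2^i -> [80, -160, 320, -640, 1280]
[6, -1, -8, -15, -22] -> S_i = 6 + -7*i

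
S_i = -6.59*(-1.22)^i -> [-6.59, 8.04, -9.81, 11.97, -14.6]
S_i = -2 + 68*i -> [-2, 66, 134, 202, 270]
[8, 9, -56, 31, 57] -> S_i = Random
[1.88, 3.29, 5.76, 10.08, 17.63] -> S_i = 1.88*1.75^i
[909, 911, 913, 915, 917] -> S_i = 909 + 2*i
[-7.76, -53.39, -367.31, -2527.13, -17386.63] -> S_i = -7.76*6.88^i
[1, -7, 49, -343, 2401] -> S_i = 1*-7^i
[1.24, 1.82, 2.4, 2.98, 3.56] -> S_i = 1.24 + 0.58*i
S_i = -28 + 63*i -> [-28, 35, 98, 161, 224]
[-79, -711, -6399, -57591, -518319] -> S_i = -79*9^i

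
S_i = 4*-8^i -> [4, -32, 256, -2048, 16384]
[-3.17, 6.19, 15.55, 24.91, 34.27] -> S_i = -3.17 + 9.36*i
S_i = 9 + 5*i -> [9, 14, 19, 24, 29]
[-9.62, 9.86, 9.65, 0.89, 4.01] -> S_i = Random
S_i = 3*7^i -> [3, 21, 147, 1029, 7203]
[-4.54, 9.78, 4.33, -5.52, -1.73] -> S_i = Random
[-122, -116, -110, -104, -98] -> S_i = -122 + 6*i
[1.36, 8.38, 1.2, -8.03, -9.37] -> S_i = Random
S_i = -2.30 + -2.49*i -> [-2.3, -4.79, -7.28, -9.77, -12.26]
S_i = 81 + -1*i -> [81, 80, 79, 78, 77]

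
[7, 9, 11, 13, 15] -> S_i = 7 + 2*i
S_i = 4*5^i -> [4, 20, 100, 500, 2500]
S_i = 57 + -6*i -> [57, 51, 45, 39, 33]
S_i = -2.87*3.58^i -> [-2.87, -10.27, -36.78, -131.68, -471.43]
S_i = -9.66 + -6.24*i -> [-9.66, -15.9, -22.14, -28.38, -34.62]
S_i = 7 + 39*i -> [7, 46, 85, 124, 163]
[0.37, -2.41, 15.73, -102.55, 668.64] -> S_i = 0.37*(-6.52)^i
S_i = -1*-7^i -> [-1, 7, -49, 343, -2401]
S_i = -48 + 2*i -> [-48, -46, -44, -42, -40]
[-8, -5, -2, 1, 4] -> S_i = -8 + 3*i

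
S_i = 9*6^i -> [9, 54, 324, 1944, 11664]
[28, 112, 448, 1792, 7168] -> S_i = 28*4^i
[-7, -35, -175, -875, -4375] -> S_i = -7*5^i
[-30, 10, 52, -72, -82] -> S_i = Random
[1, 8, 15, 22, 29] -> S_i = 1 + 7*i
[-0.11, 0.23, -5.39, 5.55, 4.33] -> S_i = Random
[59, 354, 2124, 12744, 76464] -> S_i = 59*6^i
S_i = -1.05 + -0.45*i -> [-1.05, -1.5, -1.95, -2.4, -2.85]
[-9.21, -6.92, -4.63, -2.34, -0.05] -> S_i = -9.21 + 2.29*i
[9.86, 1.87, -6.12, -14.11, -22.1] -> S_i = 9.86 + -7.99*i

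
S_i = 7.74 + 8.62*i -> [7.74, 16.36, 24.98, 33.6, 42.22]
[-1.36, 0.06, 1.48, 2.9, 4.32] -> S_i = -1.36 + 1.42*i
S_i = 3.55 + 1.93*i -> [3.55, 5.48, 7.41, 9.34, 11.27]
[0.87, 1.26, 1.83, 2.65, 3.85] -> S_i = 0.87*1.45^i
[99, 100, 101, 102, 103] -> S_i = 99 + 1*i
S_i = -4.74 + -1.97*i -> [-4.74, -6.71, -8.68, -10.65, -12.62]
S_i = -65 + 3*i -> [-65, -62, -59, -56, -53]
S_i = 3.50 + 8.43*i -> [3.5, 11.93, 20.36, 28.79, 37.22]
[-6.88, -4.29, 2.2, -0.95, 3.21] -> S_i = Random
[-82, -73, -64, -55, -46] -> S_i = -82 + 9*i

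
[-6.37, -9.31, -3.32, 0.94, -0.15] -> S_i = Random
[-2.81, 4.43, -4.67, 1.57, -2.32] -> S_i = Random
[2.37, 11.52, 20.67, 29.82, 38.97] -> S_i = 2.37 + 9.15*i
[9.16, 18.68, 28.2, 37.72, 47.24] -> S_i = 9.16 + 9.52*i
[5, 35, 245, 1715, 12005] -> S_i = 5*7^i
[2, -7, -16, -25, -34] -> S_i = 2 + -9*i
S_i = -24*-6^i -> [-24, 144, -864, 5184, -31104]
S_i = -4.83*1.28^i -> [-4.83, -6.18, -7.91, -10.13, -12.97]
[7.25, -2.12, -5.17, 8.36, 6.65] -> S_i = Random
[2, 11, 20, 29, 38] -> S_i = 2 + 9*i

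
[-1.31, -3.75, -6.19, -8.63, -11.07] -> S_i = -1.31 + -2.44*i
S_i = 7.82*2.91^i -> [7.82, 22.76, 66.22, 192.7, 560.76]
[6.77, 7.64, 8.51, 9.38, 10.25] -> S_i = 6.77 + 0.87*i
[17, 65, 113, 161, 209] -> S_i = 17 + 48*i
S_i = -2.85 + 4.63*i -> [-2.85, 1.78, 6.41, 11.04, 15.67]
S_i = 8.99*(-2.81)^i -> [8.99, -25.26, 70.99, -199.47, 560.51]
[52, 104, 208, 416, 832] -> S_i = 52*2^i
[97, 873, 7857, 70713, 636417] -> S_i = 97*9^i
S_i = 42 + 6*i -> [42, 48, 54, 60, 66]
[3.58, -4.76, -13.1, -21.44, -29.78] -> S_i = 3.58 + -8.34*i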